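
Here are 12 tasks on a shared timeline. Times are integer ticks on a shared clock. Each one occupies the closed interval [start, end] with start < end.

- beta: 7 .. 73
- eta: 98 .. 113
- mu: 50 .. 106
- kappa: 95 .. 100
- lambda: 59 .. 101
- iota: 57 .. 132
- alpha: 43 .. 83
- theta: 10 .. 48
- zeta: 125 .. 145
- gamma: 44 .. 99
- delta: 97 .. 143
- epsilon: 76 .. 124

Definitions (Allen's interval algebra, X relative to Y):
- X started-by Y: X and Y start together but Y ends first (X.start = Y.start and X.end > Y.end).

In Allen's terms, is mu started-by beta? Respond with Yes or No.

No

mu = [50, 106], beta = [7, 73].
Actual relation of mu to beta: overlapped-by.
Asked whether 'started-by' holds → No.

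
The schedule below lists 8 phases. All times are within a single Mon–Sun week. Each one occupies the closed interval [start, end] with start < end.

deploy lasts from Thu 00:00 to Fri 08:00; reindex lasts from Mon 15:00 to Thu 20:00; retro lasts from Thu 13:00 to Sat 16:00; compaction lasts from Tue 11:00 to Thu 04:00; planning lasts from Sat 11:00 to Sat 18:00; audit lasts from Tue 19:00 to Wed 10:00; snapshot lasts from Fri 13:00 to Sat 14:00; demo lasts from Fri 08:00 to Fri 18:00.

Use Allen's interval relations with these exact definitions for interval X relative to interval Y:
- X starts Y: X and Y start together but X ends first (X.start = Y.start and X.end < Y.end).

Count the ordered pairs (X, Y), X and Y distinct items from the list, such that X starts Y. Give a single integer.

0

Checking all 56 ordered pairs for relation 'starts'; matching pairs in alphabetical order:
No pair satisfies it.
Count: 0.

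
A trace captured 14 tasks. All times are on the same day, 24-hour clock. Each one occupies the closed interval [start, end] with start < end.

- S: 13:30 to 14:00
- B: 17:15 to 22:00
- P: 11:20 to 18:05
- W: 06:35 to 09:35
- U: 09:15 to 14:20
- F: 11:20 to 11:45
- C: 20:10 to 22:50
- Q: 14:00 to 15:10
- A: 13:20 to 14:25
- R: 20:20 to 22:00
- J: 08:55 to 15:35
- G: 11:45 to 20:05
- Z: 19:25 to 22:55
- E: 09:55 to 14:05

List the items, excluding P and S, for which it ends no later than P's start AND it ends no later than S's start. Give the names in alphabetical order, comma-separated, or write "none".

Conditions: its end is no later than P's start (X.end <= 11:20) AND its end is no later than S's start (X.end <= 13:30).
A: end 14:25 <= 11:20? ✗; end 14:25 <= 13:30? ✗ → no.
B: end 22:00 <= 11:20? ✗; end 22:00 <= 13:30? ✗ → no.
C: end 22:50 <= 11:20? ✗; end 22:50 <= 13:30? ✗ → no.
E: end 14:05 <= 11:20? ✗; end 14:05 <= 13:30? ✗ → no.
F: end 11:45 <= 11:20? ✗; end 11:45 <= 13:30? ✓ → no.
G: end 20:05 <= 11:20? ✗; end 20:05 <= 13:30? ✗ → no.
J: end 15:35 <= 11:20? ✗; end 15:35 <= 13:30? ✗ → no.
Q: end 15:10 <= 11:20? ✗; end 15:10 <= 13:30? ✗ → no.
R: end 22:00 <= 11:20? ✗; end 22:00 <= 13:30? ✗ → no.
U: end 14:20 <= 11:20? ✗; end 14:20 <= 13:30? ✗ → no.
W: end 09:35 <= 11:20? ✓; end 09:35 <= 13:30? ✓ → yes.
Z: end 22:55 <= 11:20? ✗; end 22:55 <= 13:30? ✗ → no.
Result: W.

W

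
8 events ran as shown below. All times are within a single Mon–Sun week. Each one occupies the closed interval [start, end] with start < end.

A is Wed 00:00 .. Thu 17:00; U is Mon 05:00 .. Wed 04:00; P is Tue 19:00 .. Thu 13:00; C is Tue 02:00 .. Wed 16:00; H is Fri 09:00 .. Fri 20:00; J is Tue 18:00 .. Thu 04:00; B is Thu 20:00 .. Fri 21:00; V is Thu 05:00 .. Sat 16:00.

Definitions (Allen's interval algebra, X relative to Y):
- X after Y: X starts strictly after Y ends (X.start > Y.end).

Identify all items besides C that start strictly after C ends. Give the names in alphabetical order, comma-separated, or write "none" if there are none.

B, H, V

Target C = [Tue 02:00, Wed 16:00].
A [Wed 00:00, Thu 17:00] → overlapped-by → no.
B [Thu 20:00, Fri 21:00] → after → yes.
H [Fri 09:00, Fri 20:00] → after → yes.
J [Tue 18:00, Thu 04:00] → overlapped-by → no.
P [Tue 19:00, Thu 13:00] → overlapped-by → no.
U [Mon 05:00, Wed 04:00] → overlaps → no.
V [Thu 05:00, Sat 16:00] → after → yes.
Result: B, H, V.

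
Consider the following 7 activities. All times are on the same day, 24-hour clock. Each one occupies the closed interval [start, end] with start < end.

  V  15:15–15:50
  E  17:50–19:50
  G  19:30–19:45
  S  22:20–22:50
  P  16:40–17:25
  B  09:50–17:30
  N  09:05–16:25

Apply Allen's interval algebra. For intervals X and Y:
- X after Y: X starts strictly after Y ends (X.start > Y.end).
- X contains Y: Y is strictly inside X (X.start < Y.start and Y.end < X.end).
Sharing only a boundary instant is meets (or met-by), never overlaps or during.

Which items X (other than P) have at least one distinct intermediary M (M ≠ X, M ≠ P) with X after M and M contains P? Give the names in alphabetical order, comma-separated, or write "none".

E, G, S

Target P = [16:40, 17:25].
Intermediaries M with M contains P: B.
Via B — items with X after B: E, G, S.
Union: E, G, S.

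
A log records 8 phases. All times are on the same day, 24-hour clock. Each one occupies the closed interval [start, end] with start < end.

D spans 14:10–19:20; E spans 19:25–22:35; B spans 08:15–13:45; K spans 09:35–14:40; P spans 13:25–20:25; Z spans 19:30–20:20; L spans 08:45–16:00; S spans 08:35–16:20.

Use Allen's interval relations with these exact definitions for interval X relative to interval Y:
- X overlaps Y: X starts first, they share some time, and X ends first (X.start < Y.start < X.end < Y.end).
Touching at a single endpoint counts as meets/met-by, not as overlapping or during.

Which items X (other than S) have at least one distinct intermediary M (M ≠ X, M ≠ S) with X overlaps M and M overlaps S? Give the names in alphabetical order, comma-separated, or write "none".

Target S = [08:35, 16:20].
Intermediaries M with M overlaps S: B.
Via B — items with X overlaps B: none.
Union: none.

none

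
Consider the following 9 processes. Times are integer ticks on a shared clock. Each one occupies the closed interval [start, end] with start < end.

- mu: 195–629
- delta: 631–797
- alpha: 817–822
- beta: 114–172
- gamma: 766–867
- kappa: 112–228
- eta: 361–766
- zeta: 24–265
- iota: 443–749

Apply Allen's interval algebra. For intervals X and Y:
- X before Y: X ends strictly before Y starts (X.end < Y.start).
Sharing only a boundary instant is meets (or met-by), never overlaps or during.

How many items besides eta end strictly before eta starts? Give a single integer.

Target eta = [361, 766].
alpha [817, 822] → after → no.
beta [114, 172] → before → counts.
delta [631, 797] → overlapped-by → no.
gamma [766, 867] → met-by → no.
iota [443, 749] → during → no.
kappa [112, 228] → before → counts.
mu [195, 629] → overlaps → no.
zeta [24, 265] → before → counts.
Total: 3.

3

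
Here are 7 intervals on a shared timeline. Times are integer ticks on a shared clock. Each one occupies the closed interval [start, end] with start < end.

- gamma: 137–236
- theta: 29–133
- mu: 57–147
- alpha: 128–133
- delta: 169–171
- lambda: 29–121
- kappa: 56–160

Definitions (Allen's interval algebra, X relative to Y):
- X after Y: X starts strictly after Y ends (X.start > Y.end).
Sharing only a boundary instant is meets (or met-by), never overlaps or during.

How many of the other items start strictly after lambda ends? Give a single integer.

Target lambda = [29, 121].
alpha [128, 133] → after → counts.
delta [169, 171] → after → counts.
gamma [137, 236] → after → counts.
kappa [56, 160] → overlapped-by → no.
mu [57, 147] → overlapped-by → no.
theta [29, 133] → started-by → no.
Total: 3.

3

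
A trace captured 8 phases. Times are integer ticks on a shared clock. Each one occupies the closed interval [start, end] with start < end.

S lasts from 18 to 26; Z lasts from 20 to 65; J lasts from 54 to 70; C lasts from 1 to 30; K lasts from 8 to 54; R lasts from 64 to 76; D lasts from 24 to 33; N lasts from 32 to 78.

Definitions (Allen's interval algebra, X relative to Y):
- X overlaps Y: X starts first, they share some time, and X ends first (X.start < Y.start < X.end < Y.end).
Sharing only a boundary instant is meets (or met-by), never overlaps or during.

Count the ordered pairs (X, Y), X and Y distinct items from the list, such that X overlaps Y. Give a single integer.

12

Checking all 56 ordered pairs for relation 'overlaps'; matching pairs in alphabetical order:
(C, D): C overlaps D ✓
(C, K): C overlaps K ✓
(C, Z): C overlaps Z ✓
(D, N): D overlaps N ✓
(J, R): J overlaps R ✓
(K, N): K overlaps N ✓
(K, Z): K overlaps Z ✓
(S, D): S overlaps D ✓
(S, Z): S overlaps Z ✓
(Z, J): Z overlaps J ✓
(Z, N): Z overlaps N ✓
(Z, R): Z overlaps R ✓
Count: 12.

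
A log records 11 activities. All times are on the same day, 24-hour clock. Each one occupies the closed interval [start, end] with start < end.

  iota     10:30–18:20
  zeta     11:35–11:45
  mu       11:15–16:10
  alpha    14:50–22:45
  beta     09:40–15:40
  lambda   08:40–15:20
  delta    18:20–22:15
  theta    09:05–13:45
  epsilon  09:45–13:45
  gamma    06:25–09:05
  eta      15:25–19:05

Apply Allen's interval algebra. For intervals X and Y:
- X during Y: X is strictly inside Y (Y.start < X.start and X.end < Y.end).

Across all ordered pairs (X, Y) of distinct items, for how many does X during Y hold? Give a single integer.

Checking all 110 ordered pairs for relation 'during'; matching pairs in alphabetical order:
(delta, alpha): delta during alpha ✓
(epsilon, beta): epsilon during beta ✓
(epsilon, lambda): epsilon during lambda ✓
(eta, alpha): eta during alpha ✓
(mu, iota): mu during iota ✓
(theta, lambda): theta during lambda ✓
(zeta, beta): zeta during beta ✓
(zeta, epsilon): zeta during epsilon ✓
(zeta, iota): zeta during iota ✓
(zeta, lambda): zeta during lambda ✓
(zeta, mu): zeta during mu ✓
(zeta, theta): zeta during theta ✓
Count: 12.

12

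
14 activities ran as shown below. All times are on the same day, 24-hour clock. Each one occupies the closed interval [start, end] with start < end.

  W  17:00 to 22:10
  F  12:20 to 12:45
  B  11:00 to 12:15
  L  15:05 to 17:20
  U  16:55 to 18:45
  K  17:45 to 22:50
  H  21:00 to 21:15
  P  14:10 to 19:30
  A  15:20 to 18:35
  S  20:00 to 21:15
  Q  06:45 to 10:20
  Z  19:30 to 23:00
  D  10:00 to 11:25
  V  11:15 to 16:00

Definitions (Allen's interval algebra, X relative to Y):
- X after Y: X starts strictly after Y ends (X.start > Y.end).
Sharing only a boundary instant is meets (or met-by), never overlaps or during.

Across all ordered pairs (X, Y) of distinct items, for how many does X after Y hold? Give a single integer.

59

Checking all 182 ordered pairs for relation 'after'; matching pairs in alphabetical order:
(A, B): A after B ✓
(A, D): A after D ✓
(A, F): A after F ✓
(A, Q): A after Q ✓
(B, Q): B after Q ✓
(F, B): F after B ✓
(F, D): F after D ✓
(F, Q): F after Q ✓
(H, A): H after A ✓
(H, B): H after B ✓
(H, D): H after D ✓
(H, F): H after F ✓
(H, L): H after L ✓
(H, P): H after P ✓
(H, Q): H after Q ✓
(H, U): H after U ✓
(H, V): H after V ✓
(K, B): K after B ✓
(K, D): K after D ✓
(K, F): K after F ✓
(K, L): K after L ✓
(K, Q): K after Q ✓
(K, V): K after V ✓
(L, B): L after B ✓
... plus 35 further pairs not listed.
Count: 59.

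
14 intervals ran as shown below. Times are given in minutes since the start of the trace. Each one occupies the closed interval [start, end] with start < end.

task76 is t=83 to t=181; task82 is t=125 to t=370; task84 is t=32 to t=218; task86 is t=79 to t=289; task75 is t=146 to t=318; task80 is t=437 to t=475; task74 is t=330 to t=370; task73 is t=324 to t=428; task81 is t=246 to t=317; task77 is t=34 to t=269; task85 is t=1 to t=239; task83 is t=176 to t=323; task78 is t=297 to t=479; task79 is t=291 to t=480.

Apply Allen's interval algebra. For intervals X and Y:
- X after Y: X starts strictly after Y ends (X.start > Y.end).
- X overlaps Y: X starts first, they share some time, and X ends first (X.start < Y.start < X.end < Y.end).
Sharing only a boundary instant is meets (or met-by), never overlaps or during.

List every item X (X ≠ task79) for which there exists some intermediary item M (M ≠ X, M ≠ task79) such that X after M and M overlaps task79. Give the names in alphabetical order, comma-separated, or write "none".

task73, task74, task80

Target task79 = [t=291, t=480].
Intermediaries M with M overlaps task79: task75, task81, task82, task83.
Via task75 — items with X after task75: task73, task74, task80.
Via task81 — items with X after task81: task73, task74, task80.
Via task82 — items with X after task82: task80.
Via task83 — items with X after task83: task73, task74, task80.
Union: task73, task74, task80.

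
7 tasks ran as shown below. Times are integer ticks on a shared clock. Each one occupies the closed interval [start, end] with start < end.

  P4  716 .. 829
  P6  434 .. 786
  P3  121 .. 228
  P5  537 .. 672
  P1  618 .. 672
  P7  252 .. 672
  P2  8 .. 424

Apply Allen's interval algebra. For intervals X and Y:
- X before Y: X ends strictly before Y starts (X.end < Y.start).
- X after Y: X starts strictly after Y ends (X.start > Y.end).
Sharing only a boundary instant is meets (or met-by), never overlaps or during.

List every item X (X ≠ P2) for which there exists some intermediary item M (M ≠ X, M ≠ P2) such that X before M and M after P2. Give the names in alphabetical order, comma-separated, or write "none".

Target P2 = [8, 424].
Intermediaries M with M after P2: P1, P4, P5, P6.
Via P1 — items with X before P1: P3.
Via P4 — items with X before P4: P1, P3, P5, P7.
Via P5 — items with X before P5: P3.
Via P6 — items with X before P6: P3.
Union: P1, P3, P5, P7.

P1, P3, P5, P7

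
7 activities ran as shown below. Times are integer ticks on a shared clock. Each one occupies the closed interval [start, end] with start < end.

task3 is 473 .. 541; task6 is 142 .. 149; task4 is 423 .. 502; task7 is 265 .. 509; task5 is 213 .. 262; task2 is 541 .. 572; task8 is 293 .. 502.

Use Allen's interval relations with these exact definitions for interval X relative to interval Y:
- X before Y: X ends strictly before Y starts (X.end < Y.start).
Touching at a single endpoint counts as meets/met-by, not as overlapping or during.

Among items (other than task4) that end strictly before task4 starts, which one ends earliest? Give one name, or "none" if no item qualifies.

task6

Target task4 = [423, 502].
task2 [541, 572] → after → excluded.
task3 [473, 541] → overlapped-by → excluded.
task5 [213, 262] → before → candidate.
task6 [142, 149] → before → candidate.
task7 [265, 509] → contains → excluded.
task8 [293, 502] → finished-by → excluded.
Among candidates, earliest end is 149 → task6.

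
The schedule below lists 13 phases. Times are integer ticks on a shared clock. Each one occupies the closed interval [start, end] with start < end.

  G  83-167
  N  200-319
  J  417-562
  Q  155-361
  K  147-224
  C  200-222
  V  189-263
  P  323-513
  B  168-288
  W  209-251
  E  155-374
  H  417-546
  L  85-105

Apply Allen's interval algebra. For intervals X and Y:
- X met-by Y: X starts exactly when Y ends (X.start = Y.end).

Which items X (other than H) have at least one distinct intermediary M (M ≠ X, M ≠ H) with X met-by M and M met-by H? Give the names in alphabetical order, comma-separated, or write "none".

Target H = [417, 546].
Intermediaries M with M met-by H: none.
Union: none.

none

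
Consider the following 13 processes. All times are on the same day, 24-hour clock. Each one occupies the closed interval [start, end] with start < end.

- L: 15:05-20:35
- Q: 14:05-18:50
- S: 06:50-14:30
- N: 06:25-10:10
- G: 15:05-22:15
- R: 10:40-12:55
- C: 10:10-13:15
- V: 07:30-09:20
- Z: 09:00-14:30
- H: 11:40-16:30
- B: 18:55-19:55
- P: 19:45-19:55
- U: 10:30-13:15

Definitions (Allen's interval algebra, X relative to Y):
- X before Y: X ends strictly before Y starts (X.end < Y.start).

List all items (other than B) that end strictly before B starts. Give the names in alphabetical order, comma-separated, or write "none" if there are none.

C, H, N, Q, R, S, U, V, Z

Target B = [18:55, 19:55].
C [10:10, 13:15] → before → yes.
G [15:05, 22:15] → contains → no.
H [11:40, 16:30] → before → yes.
L [15:05, 20:35] → contains → no.
N [06:25, 10:10] → before → yes.
P [19:45, 19:55] → finishes → no.
Q [14:05, 18:50] → before → yes.
R [10:40, 12:55] → before → yes.
S [06:50, 14:30] → before → yes.
U [10:30, 13:15] → before → yes.
V [07:30, 09:20] → before → yes.
Z [09:00, 14:30] → before → yes.
Result: C, H, N, Q, R, S, U, V, Z.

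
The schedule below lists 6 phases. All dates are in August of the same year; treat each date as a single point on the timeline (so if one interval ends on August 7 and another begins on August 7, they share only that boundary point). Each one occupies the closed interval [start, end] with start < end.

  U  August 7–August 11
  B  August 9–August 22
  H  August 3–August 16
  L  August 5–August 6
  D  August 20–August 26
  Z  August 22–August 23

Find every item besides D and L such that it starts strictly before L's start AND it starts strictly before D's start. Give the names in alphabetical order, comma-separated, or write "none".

Conditions: its start is strictly before L's start (X.start < August 5) AND its start is strictly before D's start (X.start < August 20).
B: start August 9 < August 5? ✗; start August 9 < August 20? ✓ → no.
H: start August 3 < August 5? ✓; start August 3 < August 20? ✓ → yes.
U: start August 7 < August 5? ✗; start August 7 < August 20? ✓ → no.
Z: start August 22 < August 5? ✗; start August 22 < August 20? ✗ → no.
Result: H.

H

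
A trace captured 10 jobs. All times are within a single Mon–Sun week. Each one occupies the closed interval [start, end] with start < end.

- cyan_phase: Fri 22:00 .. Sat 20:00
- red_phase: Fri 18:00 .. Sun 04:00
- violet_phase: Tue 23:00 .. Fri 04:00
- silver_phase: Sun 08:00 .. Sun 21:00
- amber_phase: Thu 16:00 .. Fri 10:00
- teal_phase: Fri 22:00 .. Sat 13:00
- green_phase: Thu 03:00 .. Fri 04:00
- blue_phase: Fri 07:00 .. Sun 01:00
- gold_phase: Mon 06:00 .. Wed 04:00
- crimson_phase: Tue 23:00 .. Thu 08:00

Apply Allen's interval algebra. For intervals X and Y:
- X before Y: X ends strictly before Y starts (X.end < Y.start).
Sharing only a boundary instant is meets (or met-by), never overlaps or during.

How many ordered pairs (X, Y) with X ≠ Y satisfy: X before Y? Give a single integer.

31

Checking all 90 ordered pairs for relation 'before'; matching pairs in alphabetical order:
(amber_phase, cyan_phase): amber_phase before cyan_phase ✓
(amber_phase, red_phase): amber_phase before red_phase ✓
(amber_phase, silver_phase): amber_phase before silver_phase ✓
(amber_phase, teal_phase): amber_phase before teal_phase ✓
(blue_phase, silver_phase): blue_phase before silver_phase ✓
(crimson_phase, amber_phase): crimson_phase before amber_phase ✓
(crimson_phase, blue_phase): crimson_phase before blue_phase ✓
(crimson_phase, cyan_phase): crimson_phase before cyan_phase ✓
(crimson_phase, red_phase): crimson_phase before red_phase ✓
(crimson_phase, silver_phase): crimson_phase before silver_phase ✓
(crimson_phase, teal_phase): crimson_phase before teal_phase ✓
(cyan_phase, silver_phase): cyan_phase before silver_phase ✓
(gold_phase, amber_phase): gold_phase before amber_phase ✓
(gold_phase, blue_phase): gold_phase before blue_phase ✓
(gold_phase, cyan_phase): gold_phase before cyan_phase ✓
(gold_phase, green_phase): gold_phase before green_phase ✓
(gold_phase, red_phase): gold_phase before red_phase ✓
(gold_phase, silver_phase): gold_phase before silver_phase ✓
(gold_phase, teal_phase): gold_phase before teal_phase ✓
(green_phase, blue_phase): green_phase before blue_phase ✓
(green_phase, cyan_phase): green_phase before cyan_phase ✓
(green_phase, red_phase): green_phase before red_phase ✓
(green_phase, silver_phase): green_phase before silver_phase ✓
(green_phase, teal_phase): green_phase before teal_phase ✓
... plus 7 further pairs not listed.
Count: 31.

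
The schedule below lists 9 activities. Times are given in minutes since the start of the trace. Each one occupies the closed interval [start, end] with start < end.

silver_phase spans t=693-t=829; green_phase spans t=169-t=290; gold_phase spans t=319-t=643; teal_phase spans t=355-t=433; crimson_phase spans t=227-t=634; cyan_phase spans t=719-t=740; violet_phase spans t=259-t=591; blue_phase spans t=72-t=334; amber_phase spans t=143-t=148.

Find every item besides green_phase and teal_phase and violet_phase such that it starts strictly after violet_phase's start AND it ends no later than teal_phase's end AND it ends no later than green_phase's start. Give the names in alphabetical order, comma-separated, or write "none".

none

Conditions: its start is strictly after violet_phase's start (X.start > t=259) AND its end is no later than teal_phase's end (X.end <= t=433) AND its end is no later than green_phase's start (X.end <= t=169).
amber_phase: start t=143 > t=259? ✗; end t=148 <= t=433? ✓; end t=148 <= t=169? ✓ → no.
blue_phase: start t=72 > t=259? ✗; end t=334 <= t=433? ✓; end t=334 <= t=169? ✗ → no.
crimson_phase: start t=227 > t=259? ✗; end t=634 <= t=433? ✗; end t=634 <= t=169? ✗ → no.
cyan_phase: start t=719 > t=259? ✓; end t=740 <= t=433? ✗; end t=740 <= t=169? ✗ → no.
gold_phase: start t=319 > t=259? ✓; end t=643 <= t=433? ✗; end t=643 <= t=169? ✗ → no.
silver_phase: start t=693 > t=259? ✓; end t=829 <= t=433? ✗; end t=829 <= t=169? ✗ → no.
Result: none.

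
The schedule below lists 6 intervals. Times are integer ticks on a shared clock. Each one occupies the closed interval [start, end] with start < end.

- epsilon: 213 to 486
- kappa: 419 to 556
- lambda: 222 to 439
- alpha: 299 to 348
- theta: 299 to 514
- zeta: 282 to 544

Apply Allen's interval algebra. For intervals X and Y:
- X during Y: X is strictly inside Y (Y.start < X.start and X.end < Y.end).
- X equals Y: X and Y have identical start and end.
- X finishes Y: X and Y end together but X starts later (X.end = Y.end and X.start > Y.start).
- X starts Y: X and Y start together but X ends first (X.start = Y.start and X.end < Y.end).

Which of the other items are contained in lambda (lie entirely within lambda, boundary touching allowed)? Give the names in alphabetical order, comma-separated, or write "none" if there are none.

Target lambda = [222, 439].
alpha [299, 348] → during → yes.
epsilon [213, 486] → contains → no.
kappa [419, 556] → overlapped-by → no.
theta [299, 514] → overlapped-by → no.
zeta [282, 544] → overlapped-by → no.
Result: alpha.

alpha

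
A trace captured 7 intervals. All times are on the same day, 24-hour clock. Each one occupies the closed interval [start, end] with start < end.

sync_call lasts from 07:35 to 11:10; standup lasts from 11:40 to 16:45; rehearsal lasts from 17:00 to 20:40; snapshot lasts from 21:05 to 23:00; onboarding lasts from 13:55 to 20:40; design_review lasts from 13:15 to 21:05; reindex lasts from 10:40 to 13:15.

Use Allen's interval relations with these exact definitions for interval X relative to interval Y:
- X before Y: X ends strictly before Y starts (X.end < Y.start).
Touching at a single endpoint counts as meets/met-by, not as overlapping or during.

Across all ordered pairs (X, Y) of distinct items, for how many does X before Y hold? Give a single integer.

Checking all 42 ordered pairs for relation 'before'; matching pairs in alphabetical order:
(onboarding, snapshot): onboarding before snapshot ✓
(rehearsal, snapshot): rehearsal before snapshot ✓
(reindex, onboarding): reindex before onboarding ✓
(reindex, rehearsal): reindex before rehearsal ✓
(reindex, snapshot): reindex before snapshot ✓
(standup, rehearsal): standup before rehearsal ✓
(standup, snapshot): standup before snapshot ✓
(sync_call, design_review): sync_call before design_review ✓
(sync_call, onboarding): sync_call before onboarding ✓
(sync_call, rehearsal): sync_call before rehearsal ✓
(sync_call, snapshot): sync_call before snapshot ✓
(sync_call, standup): sync_call before standup ✓
Count: 12.

12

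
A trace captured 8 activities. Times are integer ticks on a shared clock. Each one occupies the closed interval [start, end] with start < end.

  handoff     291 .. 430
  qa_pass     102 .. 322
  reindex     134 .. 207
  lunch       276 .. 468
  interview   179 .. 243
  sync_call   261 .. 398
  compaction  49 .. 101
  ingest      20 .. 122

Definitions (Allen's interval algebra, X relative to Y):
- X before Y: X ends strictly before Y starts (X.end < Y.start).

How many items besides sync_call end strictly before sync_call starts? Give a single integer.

4

Target sync_call = [261, 398].
compaction [49, 101] → before → counts.
handoff [291, 430] → overlapped-by → no.
ingest [20, 122] → before → counts.
interview [179, 243] → before → counts.
lunch [276, 468] → overlapped-by → no.
qa_pass [102, 322] → overlaps → no.
reindex [134, 207] → before → counts.
Total: 4.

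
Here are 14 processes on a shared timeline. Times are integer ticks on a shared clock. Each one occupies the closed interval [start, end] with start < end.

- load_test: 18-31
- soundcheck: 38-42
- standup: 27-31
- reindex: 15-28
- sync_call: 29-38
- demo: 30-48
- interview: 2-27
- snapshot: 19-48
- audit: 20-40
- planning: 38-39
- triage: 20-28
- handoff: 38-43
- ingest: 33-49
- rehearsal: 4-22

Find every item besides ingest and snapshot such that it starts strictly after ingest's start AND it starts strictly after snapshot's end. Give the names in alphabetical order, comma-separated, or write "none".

none

Conditions: its start is strictly after ingest's start (X.start > 33) AND its start is strictly after snapshot's end (X.start > 48).
audit: start 20 > 33? ✗; start 20 > 48? ✗ → no.
demo: start 30 > 33? ✗; start 30 > 48? ✗ → no.
handoff: start 38 > 33? ✓; start 38 > 48? ✗ → no.
interview: start 2 > 33? ✗; start 2 > 48? ✗ → no.
load_test: start 18 > 33? ✗; start 18 > 48? ✗ → no.
planning: start 38 > 33? ✓; start 38 > 48? ✗ → no.
rehearsal: start 4 > 33? ✗; start 4 > 48? ✗ → no.
reindex: start 15 > 33? ✗; start 15 > 48? ✗ → no.
soundcheck: start 38 > 33? ✓; start 38 > 48? ✗ → no.
standup: start 27 > 33? ✗; start 27 > 48? ✗ → no.
sync_call: start 29 > 33? ✗; start 29 > 48? ✗ → no.
triage: start 20 > 33? ✗; start 20 > 48? ✗ → no.
Result: none.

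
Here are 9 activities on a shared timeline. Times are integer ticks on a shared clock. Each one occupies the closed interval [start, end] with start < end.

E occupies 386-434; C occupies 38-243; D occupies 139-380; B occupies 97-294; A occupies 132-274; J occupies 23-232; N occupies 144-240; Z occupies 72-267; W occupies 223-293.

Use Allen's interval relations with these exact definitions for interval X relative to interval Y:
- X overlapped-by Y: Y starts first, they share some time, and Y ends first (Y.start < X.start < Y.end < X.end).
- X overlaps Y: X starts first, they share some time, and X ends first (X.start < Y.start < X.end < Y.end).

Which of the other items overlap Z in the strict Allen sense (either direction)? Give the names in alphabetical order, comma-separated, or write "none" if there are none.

Target Z = [72, 267].
A [132, 274] → overlapped-by → yes.
B [97, 294] → overlapped-by → yes.
C [38, 243] → overlaps → yes.
D [139, 380] → overlapped-by → yes.
E [386, 434] → after → no.
J [23, 232] → overlaps → yes.
N [144, 240] → during → no.
W [223, 293] → overlapped-by → yes.
Result: A, B, C, D, J, W.

A, B, C, D, J, W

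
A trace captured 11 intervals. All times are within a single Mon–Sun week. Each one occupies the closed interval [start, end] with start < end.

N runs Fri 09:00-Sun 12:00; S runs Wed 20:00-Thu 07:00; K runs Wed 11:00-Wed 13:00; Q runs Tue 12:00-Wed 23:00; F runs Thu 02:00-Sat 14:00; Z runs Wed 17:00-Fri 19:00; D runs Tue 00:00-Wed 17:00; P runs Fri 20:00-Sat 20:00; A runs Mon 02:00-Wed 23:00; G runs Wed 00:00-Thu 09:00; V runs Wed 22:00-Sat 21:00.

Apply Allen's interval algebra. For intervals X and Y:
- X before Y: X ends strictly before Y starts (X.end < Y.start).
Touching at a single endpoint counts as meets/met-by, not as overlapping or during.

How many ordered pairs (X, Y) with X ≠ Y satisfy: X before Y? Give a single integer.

22

Checking all 110 ordered pairs for relation 'before'; matching pairs in alphabetical order:
(A, F): A before F ✓
(A, N): A before N ✓
(A, P): A before P ✓
(D, F): D before F ✓
(D, N): D before N ✓
(D, P): D before P ✓
(D, S): D before S ✓
(D, V): D before V ✓
(G, N): G before N ✓
(G, P): G before P ✓
(K, F): K before F ✓
(K, N): K before N ✓
(K, P): K before P ✓
(K, S): K before S ✓
(K, V): K before V ✓
(K, Z): K before Z ✓
(Q, F): Q before F ✓
(Q, N): Q before N ✓
(Q, P): Q before P ✓
(S, N): S before N ✓
(S, P): S before P ✓
(Z, P): Z before P ✓
Count: 22.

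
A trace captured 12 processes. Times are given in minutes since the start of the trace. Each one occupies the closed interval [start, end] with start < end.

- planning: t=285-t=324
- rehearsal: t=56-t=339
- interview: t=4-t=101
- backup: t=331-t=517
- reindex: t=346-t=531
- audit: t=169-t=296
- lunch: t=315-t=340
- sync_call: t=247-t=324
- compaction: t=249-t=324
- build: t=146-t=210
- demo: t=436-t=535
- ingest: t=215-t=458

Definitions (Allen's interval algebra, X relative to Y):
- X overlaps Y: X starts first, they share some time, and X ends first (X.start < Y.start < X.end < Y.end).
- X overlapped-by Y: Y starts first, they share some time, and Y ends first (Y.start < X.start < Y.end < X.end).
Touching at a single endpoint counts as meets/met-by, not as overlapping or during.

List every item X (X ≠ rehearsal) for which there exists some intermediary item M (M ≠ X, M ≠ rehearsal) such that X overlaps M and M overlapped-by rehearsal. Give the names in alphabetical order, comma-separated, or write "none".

audit, compaction, ingest, lunch, planning, sync_call

Target rehearsal = [t=56, t=339].
Intermediaries M with M overlapped-by rehearsal: backup, ingest, lunch.
Via backup — items with X overlaps backup: ingest, lunch.
Via ingest — items with X overlaps ingest: audit.
Via lunch — items with X overlaps lunch: compaction, planning, sync_call.
Union: audit, compaction, ingest, lunch, planning, sync_call.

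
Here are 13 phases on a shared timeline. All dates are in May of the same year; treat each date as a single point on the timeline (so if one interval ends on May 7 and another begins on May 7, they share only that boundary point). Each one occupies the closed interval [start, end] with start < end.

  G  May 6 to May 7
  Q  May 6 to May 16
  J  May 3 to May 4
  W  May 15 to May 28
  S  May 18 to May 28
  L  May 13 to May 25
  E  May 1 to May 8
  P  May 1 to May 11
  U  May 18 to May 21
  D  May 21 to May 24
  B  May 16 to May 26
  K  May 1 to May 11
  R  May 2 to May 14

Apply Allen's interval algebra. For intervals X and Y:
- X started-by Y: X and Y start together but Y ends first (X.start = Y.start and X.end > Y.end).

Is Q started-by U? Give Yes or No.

No

Q = [May 6, May 16], U = [May 18, May 21].
Actual relation of Q to U: before.
Asked whether 'started-by' holds → No.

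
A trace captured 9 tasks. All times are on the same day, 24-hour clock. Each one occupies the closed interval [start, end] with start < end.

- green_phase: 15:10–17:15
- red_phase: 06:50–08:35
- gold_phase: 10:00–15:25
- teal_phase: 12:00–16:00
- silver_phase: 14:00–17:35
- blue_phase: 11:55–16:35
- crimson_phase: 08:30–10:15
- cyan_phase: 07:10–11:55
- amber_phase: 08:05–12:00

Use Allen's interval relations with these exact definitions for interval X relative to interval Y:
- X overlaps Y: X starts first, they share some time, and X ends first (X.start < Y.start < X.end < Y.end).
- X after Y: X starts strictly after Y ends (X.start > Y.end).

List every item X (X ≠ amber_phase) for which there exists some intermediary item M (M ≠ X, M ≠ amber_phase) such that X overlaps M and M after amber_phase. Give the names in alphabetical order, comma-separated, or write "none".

blue_phase, gold_phase, teal_phase

Target amber_phase = [08:05, 12:00].
Intermediaries M with M after amber_phase: green_phase, silver_phase.
Via green_phase — items with X overlaps green_phase: blue_phase, gold_phase, teal_phase.
Via silver_phase — items with X overlaps silver_phase: blue_phase, gold_phase, teal_phase.
Union: blue_phase, gold_phase, teal_phase.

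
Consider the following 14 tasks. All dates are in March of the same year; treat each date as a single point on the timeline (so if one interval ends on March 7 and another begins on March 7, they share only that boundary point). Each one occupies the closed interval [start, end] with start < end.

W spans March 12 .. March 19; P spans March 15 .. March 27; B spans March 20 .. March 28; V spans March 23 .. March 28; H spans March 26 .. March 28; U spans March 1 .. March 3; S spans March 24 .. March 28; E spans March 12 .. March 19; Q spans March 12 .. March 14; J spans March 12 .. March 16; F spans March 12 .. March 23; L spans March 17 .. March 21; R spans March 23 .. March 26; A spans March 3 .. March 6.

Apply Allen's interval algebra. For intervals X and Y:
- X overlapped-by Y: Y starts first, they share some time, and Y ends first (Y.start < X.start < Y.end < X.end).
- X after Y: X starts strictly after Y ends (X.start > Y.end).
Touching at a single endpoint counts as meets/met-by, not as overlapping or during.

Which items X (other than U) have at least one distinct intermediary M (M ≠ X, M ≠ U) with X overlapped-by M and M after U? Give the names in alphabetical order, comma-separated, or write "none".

Target U = [March 1, March 3].
Intermediaries M with M after U: B, E, F, H, J, L, P, Q, R, S, V, W.
Via B — items with X overlapped-by B: none.
Via E — items with X overlapped-by E: L, P.
Via F — items with X overlapped-by F: B, P.
Via H — items with X overlapped-by H: none.
Via J — items with X overlapped-by J: P.
Via L — items with X overlapped-by L: B.
Via P — items with X overlapped-by P: B, H, S, V.
Via Q — items with X overlapped-by Q: none.
Via R — items with X overlapped-by R: S.
Via S — items with X overlapped-by S: none.
Via V — items with X overlapped-by V: none.
Via W — items with X overlapped-by W: L, P.
Union: B, H, L, P, S, V.

B, H, L, P, S, V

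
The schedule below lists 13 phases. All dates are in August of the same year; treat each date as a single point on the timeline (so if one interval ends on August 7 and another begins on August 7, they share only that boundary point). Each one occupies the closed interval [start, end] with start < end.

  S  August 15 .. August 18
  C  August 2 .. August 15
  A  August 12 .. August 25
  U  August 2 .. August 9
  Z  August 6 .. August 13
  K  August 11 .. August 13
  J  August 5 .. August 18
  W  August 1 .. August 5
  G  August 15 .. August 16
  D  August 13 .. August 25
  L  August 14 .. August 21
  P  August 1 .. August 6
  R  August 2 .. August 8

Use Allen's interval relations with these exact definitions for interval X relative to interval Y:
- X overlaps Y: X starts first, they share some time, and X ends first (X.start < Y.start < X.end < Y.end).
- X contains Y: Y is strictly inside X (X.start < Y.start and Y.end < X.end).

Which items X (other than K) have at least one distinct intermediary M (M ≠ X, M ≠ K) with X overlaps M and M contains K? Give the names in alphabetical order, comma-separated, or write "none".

C, P, R, U, W

Target K = [August 11, August 13].
Intermediaries M with M contains K: C, J.
Via C — items with X overlaps C: P, W.
Via J — items with X overlaps J: C, P, R, U.
Union: C, P, R, U, W.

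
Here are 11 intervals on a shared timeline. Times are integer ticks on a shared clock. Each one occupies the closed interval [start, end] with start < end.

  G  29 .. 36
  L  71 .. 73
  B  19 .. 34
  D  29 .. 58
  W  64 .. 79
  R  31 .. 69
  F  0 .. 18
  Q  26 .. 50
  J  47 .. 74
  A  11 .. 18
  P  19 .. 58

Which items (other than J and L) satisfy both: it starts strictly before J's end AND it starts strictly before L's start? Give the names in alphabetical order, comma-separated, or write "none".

A, B, D, F, G, P, Q, R, W

Conditions: its start is strictly before J's end (X.start < 74) AND its start is strictly before L's start (X.start < 71).
A: start 11 < 74? ✓; start 11 < 71? ✓ → yes.
B: start 19 < 74? ✓; start 19 < 71? ✓ → yes.
D: start 29 < 74? ✓; start 29 < 71? ✓ → yes.
F: start 0 < 74? ✓; start 0 < 71? ✓ → yes.
G: start 29 < 74? ✓; start 29 < 71? ✓ → yes.
P: start 19 < 74? ✓; start 19 < 71? ✓ → yes.
Q: start 26 < 74? ✓; start 26 < 71? ✓ → yes.
R: start 31 < 74? ✓; start 31 < 71? ✓ → yes.
W: start 64 < 74? ✓; start 64 < 71? ✓ → yes.
Result: A, B, D, F, G, P, Q, R, W.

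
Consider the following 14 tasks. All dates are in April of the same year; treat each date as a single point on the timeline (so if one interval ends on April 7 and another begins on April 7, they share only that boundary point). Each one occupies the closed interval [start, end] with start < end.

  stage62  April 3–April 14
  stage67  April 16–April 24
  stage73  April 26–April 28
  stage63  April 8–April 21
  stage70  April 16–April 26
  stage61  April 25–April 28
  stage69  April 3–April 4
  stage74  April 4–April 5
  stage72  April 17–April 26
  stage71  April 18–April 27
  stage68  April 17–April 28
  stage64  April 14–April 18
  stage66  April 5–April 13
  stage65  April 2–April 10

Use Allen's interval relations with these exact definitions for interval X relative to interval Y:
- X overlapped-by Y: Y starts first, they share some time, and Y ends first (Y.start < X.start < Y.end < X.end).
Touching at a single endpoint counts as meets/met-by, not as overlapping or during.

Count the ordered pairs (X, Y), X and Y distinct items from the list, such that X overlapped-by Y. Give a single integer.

24

Checking all 182 ordered pairs for relation 'overlapped-by'; matching pairs in alphabetical order:
(stage61, stage70): stage61 overlapped-by stage70 ✓
(stage61, stage71): stage61 overlapped-by stage71 ✓
(stage61, stage72): stage61 overlapped-by stage72 ✓
(stage62, stage65): stage62 overlapped-by stage65 ✓
(stage63, stage62): stage63 overlapped-by stage62 ✓
(stage63, stage65): stage63 overlapped-by stage65 ✓
(stage63, stage66): stage63 overlapped-by stage66 ✓
(stage66, stage65): stage66 overlapped-by stage65 ✓
(stage67, stage63): stage67 overlapped-by stage63 ✓
(stage67, stage64): stage67 overlapped-by stage64 ✓
(stage68, stage63): stage68 overlapped-by stage63 ✓
(stage68, stage64): stage68 overlapped-by stage64 ✓
(stage68, stage67): stage68 overlapped-by stage67 ✓
(stage68, stage70): stage68 overlapped-by stage70 ✓
(stage70, stage63): stage70 overlapped-by stage63 ✓
(stage70, stage64): stage70 overlapped-by stage64 ✓
(stage71, stage63): stage71 overlapped-by stage63 ✓
(stage71, stage67): stage71 overlapped-by stage67 ✓
(stage71, stage70): stage71 overlapped-by stage70 ✓
(stage71, stage72): stage71 overlapped-by stage72 ✓
(stage72, stage63): stage72 overlapped-by stage63 ✓
(stage72, stage64): stage72 overlapped-by stage64 ✓
(stage72, stage67): stage72 overlapped-by stage67 ✓
(stage73, stage71): stage73 overlapped-by stage71 ✓
Count: 24.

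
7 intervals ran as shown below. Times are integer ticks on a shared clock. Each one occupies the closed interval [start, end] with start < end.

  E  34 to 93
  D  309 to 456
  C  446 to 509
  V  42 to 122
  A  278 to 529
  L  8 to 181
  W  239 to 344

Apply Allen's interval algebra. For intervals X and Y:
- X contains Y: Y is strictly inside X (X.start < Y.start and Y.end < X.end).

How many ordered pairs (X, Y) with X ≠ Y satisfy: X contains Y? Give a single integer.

4

Checking all 42 ordered pairs for relation 'contains'; matching pairs in alphabetical order:
(A, C): A contains C ✓
(A, D): A contains D ✓
(L, E): L contains E ✓
(L, V): L contains V ✓
Count: 4.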